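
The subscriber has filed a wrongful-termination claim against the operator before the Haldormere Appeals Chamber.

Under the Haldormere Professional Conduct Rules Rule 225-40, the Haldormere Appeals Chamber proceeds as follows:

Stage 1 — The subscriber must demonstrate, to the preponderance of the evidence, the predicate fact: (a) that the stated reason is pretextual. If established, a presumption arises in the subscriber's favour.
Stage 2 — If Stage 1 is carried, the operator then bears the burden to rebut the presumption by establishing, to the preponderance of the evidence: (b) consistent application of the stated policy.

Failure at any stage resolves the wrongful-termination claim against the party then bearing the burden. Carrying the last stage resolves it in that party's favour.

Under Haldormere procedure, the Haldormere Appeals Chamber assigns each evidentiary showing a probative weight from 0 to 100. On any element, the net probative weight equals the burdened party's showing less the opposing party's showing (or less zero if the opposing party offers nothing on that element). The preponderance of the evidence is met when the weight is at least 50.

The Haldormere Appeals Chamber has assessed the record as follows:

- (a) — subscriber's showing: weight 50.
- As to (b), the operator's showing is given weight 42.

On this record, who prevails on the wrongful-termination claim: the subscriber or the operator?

subscriber

Stage 1 (subscriber, the preponderance of the evidence, weight is at least 50): (a) 50 ≥ 50 — meets.
  All elements met. The burden passes to the operator.
Stage 2 (operator, the preponderance of the evidence, weight is at least 50): (b) 42 < 50 — fails.
  The operator does not carry Stage 2.
The analysis ends at Stage 2; the subscriber prevails.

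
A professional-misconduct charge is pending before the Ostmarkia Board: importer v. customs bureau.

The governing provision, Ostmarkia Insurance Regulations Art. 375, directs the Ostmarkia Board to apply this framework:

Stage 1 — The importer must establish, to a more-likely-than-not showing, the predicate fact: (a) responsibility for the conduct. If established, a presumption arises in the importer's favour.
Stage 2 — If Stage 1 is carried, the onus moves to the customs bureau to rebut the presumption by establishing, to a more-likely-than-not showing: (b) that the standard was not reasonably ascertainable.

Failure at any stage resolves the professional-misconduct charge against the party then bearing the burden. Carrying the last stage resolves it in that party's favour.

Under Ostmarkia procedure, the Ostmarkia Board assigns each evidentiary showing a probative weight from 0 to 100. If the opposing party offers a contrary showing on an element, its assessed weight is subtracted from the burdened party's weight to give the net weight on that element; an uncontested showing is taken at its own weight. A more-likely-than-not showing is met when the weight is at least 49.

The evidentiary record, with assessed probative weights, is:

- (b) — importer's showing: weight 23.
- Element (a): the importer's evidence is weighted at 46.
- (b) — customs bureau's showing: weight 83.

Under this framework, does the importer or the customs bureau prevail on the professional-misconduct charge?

customs bureau

At Stage 1 the importer must meet a more-likely-than-not showing (weight is at least 49): on (a) the weight is 46, < 49, so (a) does not meet the standard.
  Stage 1 not carried; the importer fails its burden.
The analysis ends at Stage 1; the customs bureau prevails.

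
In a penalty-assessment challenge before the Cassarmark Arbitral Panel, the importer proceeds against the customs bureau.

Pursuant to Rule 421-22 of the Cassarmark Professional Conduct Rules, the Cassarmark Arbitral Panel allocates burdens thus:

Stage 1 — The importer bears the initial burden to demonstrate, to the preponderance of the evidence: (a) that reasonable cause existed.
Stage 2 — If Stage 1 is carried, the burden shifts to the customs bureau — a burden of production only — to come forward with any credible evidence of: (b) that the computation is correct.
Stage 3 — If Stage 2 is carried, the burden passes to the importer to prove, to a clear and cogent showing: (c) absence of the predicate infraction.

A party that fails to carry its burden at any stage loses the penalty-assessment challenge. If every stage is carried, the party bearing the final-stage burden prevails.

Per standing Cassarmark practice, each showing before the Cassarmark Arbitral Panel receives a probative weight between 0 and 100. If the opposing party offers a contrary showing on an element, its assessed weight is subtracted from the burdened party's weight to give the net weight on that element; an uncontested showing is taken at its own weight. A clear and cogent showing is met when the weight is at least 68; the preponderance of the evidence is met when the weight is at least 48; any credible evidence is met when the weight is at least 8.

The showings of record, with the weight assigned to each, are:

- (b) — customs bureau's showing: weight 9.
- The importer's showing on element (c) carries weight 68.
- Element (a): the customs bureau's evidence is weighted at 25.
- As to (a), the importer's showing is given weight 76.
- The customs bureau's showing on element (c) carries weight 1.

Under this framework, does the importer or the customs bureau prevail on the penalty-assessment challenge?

At Stage 1 the importer must meet the preponderance of the evidence (weight is at least 48): on (a) the weight is 76 less the opposing 25 gives net 51, which does reach 48, so (a) meets the standard.
  The importer carries Stage 1; the customs bureau now bears the burden.
At Stage 2 the customs bureau must meet any credible evidence (weight is at least 8): on (b) the weight is 9, which does reach 8, so (b) meets the standard.
  All elements met. The burden passes to the importer.
At Stage 3 the importer must meet a clear and cogent showing (weight is at least 68): on (c) the weight is 68 less the opposing 1 gives net 67, which does not reach 68, so (c) does not meet the standard.
  The importer does not carry Stage 3.
So the customs bureau prevails.

customs bureau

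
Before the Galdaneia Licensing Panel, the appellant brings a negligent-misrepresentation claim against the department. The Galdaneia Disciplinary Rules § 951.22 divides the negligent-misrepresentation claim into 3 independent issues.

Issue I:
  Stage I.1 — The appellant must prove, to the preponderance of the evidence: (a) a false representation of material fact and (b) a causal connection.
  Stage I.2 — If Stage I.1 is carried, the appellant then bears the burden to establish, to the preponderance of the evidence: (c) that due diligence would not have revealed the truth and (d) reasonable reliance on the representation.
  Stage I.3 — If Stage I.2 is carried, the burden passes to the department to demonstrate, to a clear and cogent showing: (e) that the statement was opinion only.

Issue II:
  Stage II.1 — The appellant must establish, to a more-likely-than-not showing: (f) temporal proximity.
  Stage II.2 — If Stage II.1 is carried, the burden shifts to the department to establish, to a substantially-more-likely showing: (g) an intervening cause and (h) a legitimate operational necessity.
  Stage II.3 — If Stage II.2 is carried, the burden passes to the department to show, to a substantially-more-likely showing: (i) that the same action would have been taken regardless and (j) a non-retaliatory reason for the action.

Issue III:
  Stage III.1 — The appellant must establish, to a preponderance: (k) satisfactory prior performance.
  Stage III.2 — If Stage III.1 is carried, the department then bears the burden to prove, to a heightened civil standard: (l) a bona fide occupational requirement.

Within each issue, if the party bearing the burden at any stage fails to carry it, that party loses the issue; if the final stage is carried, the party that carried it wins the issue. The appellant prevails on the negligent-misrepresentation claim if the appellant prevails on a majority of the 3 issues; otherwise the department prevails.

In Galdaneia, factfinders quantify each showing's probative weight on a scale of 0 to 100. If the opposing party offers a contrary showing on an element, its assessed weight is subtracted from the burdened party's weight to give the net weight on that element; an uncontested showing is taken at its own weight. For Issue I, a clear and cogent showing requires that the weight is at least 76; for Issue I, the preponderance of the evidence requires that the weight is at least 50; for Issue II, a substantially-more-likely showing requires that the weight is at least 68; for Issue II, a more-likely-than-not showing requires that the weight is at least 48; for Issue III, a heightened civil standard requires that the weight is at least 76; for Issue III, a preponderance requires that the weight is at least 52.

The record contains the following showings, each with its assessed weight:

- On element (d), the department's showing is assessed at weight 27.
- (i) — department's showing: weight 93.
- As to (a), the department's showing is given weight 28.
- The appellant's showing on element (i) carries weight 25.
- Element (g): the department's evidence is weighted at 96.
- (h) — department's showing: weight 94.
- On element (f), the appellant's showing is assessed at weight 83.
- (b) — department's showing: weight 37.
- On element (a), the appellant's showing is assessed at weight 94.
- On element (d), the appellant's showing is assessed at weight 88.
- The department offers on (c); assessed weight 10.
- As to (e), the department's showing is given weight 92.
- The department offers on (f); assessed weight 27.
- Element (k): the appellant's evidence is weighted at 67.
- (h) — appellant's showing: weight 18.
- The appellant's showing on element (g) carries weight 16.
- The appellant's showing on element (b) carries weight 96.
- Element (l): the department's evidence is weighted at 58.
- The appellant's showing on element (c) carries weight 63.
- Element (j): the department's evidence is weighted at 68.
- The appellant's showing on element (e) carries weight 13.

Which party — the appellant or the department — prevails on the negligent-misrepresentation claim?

department

— Issue I —
At Stage I.1 the appellant must meet the preponderance of the evidence (weight is at least 50): on (a) the weight is 94 less the opposing 28 gives net 66, which does reach 50, so (a) meets the standard; on (b) the weight is 96 less the opposing 37 gives net 59, which does reach 50, so (b) meets the standard.
  Stage I.1 carried; the burden remains with the appellant.
At Stage I.2 the appellant must meet the preponderance of the evidence (weight is at least 50): on (c) the weight is 63 less the opposing 10 gives net 53, which does reach 50, so (c) meets the standard; on (d) the weight is 88 less the opposing 27 gives net 61, ≥ 50, so (d) meets the standard.
  All elements met. The burden passes to the department.
At Stage I.3 the department must meet a clear and cogent showing (weight is at least 76): on (e) the weight is 92 less the opposing 13 gives net 79, which does reach 76, so (e) meets the standard.
  All elements met at the final stage.
Every stage carried; the department prevails on this issue.
— Issue II —
Stage II.1 — burden on appellant; standard: a more-likely-than-not showing (weight is at least 48).
    (f): 83 − 27 = 56 ≥ 48 [met]
  The appellant carries Stage II.1; the department now bears the burden.
Stage II.2 — burden on department; standard: a substantially-more-likely showing (weight is at least 68).
    (g): 96 − 16 = 80 ≥ 68 [met]
    (h): 94 − 18 = 76 ≥ 68 [met]
  All elements met. The department retains the burden for Stage II.3.
Stage II.3 — burden on department; standard: a substantially-more-likely showing (weight is at least 68).
    (i): 93 − 25 = 68 ≥ 68 [met]
    (j): 68 ≥ 68 [met]
  Stage II.3 carried; the final stage is satisfied.
All stages carried — the department prevails on this issue.
— Issue III —
Stage III.1 (appellant, a preponderance, weight is at least 52): (k) 67 ≥ 52 — meets.
  Stage III.1 is satisfied; the onus moves to the department.
Stage III.2 (department, a heightened civil standard, weight is at least 76): (l) 58 < 76 — fails.
  Stage III.2 not carried; the department fails its burden.
The analysis ends at Stage III.2; the appellant prevails on this issue.
Per-issue: Issue I → department; Issue II → department; Issue III → appellant. The appellant must prevail on a majority of issues; overall, the department prevails.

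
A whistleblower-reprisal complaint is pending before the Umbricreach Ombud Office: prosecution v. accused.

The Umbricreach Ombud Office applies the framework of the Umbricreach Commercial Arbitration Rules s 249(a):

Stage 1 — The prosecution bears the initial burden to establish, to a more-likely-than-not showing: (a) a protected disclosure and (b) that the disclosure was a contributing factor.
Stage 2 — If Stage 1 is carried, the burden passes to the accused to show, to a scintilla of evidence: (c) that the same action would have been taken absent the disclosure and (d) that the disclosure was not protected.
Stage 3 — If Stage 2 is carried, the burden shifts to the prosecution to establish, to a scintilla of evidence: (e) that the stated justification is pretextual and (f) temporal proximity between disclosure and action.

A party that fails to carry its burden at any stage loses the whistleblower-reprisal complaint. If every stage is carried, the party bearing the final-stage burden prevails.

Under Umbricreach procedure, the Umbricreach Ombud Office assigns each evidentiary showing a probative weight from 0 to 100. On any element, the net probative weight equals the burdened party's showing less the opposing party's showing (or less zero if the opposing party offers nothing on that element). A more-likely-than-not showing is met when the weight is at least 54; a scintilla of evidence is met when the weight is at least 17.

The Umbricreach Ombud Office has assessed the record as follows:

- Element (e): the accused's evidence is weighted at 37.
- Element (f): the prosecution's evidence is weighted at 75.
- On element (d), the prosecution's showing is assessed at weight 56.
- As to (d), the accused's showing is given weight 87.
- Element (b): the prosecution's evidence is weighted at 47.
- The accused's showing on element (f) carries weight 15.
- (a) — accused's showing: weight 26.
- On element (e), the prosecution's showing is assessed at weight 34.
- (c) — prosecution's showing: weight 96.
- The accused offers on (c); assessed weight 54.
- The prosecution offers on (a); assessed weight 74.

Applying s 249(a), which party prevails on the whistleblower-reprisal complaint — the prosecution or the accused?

Stage 1 — burden on prosecution; standard: a more-likely-than-not showing (weight is at least 54).
    (a): 74 − 26 = 48 < 54 [not met]
    (b): 47 < 54 [not met]
  Stage 1 not carried; the prosecution fails its burden.
The accused prevails.

accused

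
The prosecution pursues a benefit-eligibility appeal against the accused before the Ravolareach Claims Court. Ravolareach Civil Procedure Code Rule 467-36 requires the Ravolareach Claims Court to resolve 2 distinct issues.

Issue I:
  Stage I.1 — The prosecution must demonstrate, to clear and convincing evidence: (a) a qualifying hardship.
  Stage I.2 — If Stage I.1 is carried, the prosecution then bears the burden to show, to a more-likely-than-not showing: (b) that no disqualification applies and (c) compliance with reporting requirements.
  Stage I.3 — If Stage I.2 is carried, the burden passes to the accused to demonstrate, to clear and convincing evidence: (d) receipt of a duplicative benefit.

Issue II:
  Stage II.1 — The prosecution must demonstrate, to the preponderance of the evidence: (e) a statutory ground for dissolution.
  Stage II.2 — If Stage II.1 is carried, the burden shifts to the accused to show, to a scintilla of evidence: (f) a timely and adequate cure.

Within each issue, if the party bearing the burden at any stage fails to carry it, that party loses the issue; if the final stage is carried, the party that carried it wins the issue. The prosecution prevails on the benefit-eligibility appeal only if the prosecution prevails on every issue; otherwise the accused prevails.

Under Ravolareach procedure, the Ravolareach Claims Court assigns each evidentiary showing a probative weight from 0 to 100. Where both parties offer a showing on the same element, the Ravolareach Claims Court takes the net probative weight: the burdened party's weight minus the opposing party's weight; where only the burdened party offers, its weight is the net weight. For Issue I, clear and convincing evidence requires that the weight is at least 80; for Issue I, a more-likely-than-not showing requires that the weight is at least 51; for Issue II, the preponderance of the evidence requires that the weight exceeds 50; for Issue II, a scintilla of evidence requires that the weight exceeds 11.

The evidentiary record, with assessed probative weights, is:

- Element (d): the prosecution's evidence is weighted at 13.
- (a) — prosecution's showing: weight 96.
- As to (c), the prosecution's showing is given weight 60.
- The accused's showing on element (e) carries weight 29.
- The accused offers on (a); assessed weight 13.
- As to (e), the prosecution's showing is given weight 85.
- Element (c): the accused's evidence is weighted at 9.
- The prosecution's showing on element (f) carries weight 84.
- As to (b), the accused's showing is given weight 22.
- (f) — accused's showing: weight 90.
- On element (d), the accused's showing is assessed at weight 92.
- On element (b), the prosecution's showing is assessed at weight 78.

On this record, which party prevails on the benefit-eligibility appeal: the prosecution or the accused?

prosecution

— Issue I —
At Stage I.1 the prosecution must meet clear and convincing evidence (weight is at least 80): on (a) the weight is 96 less the opposing 13 gives net 83, which does reach 80, so (a) meets the standard.
  All elements met. The prosecution retains the burden for Stage I.2.
At Stage I.2 the prosecution must meet a more-likely-than-not showing (weight is at least 51): on (b) the weight is 78 less the opposing 22 gives net 56, ≥ 51, so (b) meets the standard; on (c) the weight is 60 less the opposing 9 gives net 51, which does reach 51, so (c) meets the standard.
  Stage I.2 is satisfied; the onus moves to the accused.
At Stage I.3 the accused must meet clear and convincing evidence (weight is at least 80): on (d) the weight is 92 less the opposing 13 gives net 79, which does not reach 80, so (d) does not meet the standard.
  The accused does not carry Stage I.3.
So the prosecution prevails on this issue.
— Issue II —
Stage II.1 — burden on prosecution; standard: the preponderance of the evidence (weight exceeds 50).
    (e): 85 − 29 = 56 > 50 [met]
  Stage II.1 carried; the burden shifts to the accused.
Stage II.2 — burden on accused; standard: a scintilla of evidence (weight exceeds 11).
    (f): 90 − 84 = 6 ≤ 11 [not met]
  Not every element is met, so the accused fails to carry Stage II.2.
So the prosecution prevails on this issue.
Per-issue: Issue I → prosecution; Issue II → prosecution. The prosecution must prevail on every issue; overall, the prosecution prevails.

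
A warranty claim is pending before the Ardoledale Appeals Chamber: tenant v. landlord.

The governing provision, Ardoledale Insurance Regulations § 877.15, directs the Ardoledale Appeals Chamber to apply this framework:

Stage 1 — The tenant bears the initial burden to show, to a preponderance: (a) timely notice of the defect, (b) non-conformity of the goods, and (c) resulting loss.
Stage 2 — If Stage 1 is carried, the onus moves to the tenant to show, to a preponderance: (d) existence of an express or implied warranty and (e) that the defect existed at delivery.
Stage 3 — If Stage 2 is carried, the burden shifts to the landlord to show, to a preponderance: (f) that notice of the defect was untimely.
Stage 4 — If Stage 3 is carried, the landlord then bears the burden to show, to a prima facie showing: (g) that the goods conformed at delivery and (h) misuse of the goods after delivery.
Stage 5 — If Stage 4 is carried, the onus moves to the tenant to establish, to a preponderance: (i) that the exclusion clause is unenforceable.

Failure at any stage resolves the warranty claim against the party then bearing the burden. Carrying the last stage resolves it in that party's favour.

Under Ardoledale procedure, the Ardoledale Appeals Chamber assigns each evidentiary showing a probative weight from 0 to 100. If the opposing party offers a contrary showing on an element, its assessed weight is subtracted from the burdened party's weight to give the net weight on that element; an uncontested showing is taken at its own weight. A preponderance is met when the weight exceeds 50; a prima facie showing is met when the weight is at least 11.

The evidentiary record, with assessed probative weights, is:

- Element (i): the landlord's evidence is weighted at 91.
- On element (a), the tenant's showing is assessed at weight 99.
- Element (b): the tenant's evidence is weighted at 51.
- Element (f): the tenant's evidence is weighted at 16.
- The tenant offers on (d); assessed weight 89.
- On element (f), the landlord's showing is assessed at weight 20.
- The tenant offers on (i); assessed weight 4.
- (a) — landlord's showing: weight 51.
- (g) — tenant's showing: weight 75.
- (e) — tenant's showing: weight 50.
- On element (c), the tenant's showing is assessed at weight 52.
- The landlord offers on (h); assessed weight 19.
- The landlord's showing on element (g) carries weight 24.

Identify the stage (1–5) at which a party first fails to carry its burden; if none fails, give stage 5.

stage 1

Stage 1 (tenant, a preponderance, weight exceeds 50): (a) net 99−51=48 ≤ 50 — fails; (b) 51 > 50 — meets; (c) 52 > 50 — meets.
  Not every element is met, so the tenant fails to carry Stage 1.
The analysis ends at Stage 1; the landlord prevails.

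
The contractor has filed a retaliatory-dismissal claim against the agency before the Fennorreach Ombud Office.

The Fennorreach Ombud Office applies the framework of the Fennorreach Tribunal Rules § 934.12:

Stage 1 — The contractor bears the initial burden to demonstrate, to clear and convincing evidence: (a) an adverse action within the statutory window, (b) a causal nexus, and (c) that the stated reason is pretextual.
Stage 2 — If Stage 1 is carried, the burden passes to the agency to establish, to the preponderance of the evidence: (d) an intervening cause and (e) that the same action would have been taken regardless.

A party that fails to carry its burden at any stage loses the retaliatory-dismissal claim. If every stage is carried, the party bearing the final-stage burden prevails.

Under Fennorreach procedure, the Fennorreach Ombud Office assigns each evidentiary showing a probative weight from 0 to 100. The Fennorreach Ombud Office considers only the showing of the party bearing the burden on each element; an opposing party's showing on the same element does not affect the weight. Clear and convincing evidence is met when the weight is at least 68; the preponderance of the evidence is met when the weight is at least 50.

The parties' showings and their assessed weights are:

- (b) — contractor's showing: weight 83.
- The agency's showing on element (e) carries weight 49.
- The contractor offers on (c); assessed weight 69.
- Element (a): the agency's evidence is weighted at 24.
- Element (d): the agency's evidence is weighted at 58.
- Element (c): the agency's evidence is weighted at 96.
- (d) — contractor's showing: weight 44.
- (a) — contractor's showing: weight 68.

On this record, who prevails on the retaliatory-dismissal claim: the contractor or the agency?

Stage 1 (contractor, clear and convincing evidence, weight is at least 68): (a) 68 (agency's 24 disregarded) ≥ 68 — meets; (b) 83 ≥ 68 — meets; (c) 69 (agency's 96 disregarded) ≥ 68 — meets.
  Stage 1 carried; the burden shifts to the agency.
Stage 2 (agency, the preponderance of the evidence, weight is at least 50): (d) 58 (contractor's 44 disregarded) ≥ 50 — meets; (e) 49 < 50 — fails.
  Stage 2 not carried; the agency fails its burden.
The analysis ends at Stage 2; the contractor prevails.

contractor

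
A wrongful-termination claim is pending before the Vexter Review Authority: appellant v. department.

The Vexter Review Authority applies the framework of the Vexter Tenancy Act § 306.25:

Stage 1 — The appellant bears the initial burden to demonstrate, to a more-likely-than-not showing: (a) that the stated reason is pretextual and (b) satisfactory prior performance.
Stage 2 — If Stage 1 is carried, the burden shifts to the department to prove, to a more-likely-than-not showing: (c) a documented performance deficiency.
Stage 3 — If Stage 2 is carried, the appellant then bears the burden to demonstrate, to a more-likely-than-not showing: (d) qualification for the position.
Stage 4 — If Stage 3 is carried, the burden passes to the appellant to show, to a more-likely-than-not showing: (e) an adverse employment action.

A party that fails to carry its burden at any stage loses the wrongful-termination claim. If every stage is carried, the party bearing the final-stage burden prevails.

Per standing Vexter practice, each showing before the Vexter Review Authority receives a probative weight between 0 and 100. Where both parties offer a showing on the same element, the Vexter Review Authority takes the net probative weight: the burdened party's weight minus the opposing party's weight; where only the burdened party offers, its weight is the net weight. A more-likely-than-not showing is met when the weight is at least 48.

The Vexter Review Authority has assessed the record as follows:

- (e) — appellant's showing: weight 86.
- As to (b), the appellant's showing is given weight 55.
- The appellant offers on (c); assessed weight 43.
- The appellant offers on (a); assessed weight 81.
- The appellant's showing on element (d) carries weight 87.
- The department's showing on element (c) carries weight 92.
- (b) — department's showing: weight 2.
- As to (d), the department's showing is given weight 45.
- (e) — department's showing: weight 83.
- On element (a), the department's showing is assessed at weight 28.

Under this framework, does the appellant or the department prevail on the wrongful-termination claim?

department

Stage 1 (appellant, a more-likely-than-not showing, weight is at least 48): (a) net 81−28=53 ≥ 48 — meets; (b) net 55−2=53 ≥ 48 — meets.
  Stage 1 carried; the burden shifts to the department.
Stage 2 (department, a more-likely-than-not showing, weight is at least 48): (c) net 92−43=49 ≥ 48 — meets.
  Stage 2 is satisfied; the onus moves to the appellant.
Stage 3 (appellant, a more-likely-than-not showing, weight is at least 48): (d) net 87−45=42 < 48 — fails.
  The appellant does not carry Stage 3.
So the department prevails.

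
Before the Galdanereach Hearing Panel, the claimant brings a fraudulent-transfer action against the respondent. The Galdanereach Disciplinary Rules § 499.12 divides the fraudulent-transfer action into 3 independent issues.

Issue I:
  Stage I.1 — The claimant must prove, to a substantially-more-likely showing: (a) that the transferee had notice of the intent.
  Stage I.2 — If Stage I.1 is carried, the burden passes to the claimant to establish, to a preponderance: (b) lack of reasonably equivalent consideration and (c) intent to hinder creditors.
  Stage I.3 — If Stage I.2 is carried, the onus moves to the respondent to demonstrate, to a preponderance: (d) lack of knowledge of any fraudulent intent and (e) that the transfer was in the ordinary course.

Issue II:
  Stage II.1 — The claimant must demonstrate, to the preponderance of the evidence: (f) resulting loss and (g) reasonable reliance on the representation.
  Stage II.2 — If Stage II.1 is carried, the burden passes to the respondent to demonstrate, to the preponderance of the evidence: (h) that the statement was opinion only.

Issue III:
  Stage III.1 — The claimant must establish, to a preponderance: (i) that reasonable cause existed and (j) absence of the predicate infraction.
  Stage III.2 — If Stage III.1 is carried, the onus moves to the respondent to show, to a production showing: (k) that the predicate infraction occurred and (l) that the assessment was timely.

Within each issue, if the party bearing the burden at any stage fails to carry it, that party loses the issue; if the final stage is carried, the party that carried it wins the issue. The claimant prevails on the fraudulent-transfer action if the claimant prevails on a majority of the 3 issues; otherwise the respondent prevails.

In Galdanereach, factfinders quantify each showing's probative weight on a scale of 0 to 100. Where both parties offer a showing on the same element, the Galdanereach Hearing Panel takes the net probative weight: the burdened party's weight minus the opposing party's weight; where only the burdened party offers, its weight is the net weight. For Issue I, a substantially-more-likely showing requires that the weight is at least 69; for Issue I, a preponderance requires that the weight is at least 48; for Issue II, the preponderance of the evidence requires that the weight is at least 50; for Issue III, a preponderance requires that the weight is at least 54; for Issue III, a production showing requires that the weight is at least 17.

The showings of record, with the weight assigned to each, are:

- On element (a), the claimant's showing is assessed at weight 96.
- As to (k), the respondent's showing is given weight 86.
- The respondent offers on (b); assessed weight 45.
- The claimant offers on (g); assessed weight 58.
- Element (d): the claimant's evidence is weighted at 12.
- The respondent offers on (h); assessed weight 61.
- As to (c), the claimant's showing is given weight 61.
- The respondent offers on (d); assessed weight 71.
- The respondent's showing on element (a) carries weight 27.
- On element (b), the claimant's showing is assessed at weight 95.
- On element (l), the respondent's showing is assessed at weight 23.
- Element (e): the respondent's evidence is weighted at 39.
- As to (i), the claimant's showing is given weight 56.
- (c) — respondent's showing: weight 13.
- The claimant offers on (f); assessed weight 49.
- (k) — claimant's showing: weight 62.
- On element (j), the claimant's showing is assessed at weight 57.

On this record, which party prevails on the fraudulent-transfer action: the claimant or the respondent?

respondent

— Issue I —
Stage I.1 — burden on claimant; standard: a substantially-more-likely showing (weight is at least 69).
    (a): 96 − 27 = 69 ≥ 69 [met]
  All elements met. The claimant retains the burden for Stage I.2.
Stage I.2 — burden on claimant; standard: a preponderance (weight is at least 48).
    (b): 95 − 45 = 50 ≥ 48 [met]
    (c): 61 − 13 = 48 ≥ 48 [met]
  Stage I.2 carried; the burden shifts to the respondent.
Stage I.3 — burden on respondent; standard: a preponderance (weight is at least 48).
    (d): 71 − 12 = 59 ≥ 48 [met]
    (e): 39 < 48 [not met]
  The respondent does not carry Stage I.3.
The analysis ends at Stage I.3; the claimant prevails on this issue.
— Issue II —
Stage II.1 — burden on claimant; standard: the preponderance of the evidence (weight is at least 50).
    (f): 49 < 50 [not met]
    (g): 58 ≥ 50 [met]
  Stage II.1 not carried; the claimant fails its burden.
The analysis ends at Stage II.1; the respondent prevails on this issue.
— Issue III —
At Stage III.1 the claimant must meet a preponderance (weight is at least 54): on (i) the weight is 56, which does reach 54, so (i) meets the standard; on (j) the weight is 57, ≥ 54, so (j) meets the standard.
  Stage III.1 carried; the burden shifts to the respondent.
At Stage III.2 the respondent must meet a production showing (weight is at least 17): on (k) the weight is 86 less the opposing 62 gives net 24, ≥ 17, so (k) meets the standard; on (l) the weight is 23, which does reach 17, so (l) meets the standard.
  The respondent carries the last stage.
Every stage carried; the respondent prevails on this issue.
Per-issue: Issue I → claimant; Issue II → respondent; Issue III → respondent. The claimant must prevail on a majority of issues; overall, the respondent prevails.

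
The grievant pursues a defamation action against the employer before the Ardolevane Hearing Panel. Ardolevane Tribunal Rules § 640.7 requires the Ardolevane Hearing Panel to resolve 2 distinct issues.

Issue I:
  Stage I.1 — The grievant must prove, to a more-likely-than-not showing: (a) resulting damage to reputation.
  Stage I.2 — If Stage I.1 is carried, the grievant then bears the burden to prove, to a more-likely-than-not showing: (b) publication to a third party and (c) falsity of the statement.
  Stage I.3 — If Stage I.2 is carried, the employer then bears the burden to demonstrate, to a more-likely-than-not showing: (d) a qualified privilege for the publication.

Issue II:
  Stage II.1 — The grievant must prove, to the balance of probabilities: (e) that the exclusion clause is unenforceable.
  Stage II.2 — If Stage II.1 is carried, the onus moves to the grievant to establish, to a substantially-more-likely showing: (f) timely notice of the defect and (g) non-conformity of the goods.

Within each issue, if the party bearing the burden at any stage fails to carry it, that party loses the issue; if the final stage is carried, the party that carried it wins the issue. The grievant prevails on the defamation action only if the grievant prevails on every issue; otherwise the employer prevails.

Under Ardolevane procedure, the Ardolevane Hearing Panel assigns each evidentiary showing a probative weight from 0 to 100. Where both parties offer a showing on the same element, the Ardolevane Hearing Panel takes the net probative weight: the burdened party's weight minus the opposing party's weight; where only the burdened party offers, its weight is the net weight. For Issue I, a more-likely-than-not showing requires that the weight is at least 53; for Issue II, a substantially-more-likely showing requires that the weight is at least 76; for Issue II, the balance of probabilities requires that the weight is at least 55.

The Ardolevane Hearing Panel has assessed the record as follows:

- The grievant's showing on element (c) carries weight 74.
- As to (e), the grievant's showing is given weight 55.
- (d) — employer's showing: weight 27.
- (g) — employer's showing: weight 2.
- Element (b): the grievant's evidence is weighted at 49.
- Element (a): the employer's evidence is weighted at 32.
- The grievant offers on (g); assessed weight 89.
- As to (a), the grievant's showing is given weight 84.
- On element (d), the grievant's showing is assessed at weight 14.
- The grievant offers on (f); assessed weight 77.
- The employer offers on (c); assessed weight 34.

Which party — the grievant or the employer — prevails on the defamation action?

employer

— Issue I —
Stage I.1 (grievant, a more-likely-than-not showing, weight is at least 53): (a) net 84−32=52 < 53 — fails.
  The grievant does not carry Stage I.1.
The employer prevails on this issue.
— Issue II —
Stage II.1 (grievant, the balance of probabilities, weight is at least 55): (e) 55 ≥ 55 — meets.
  All elements met. The grievant retains the burden for Stage II.2.
Stage II.2 (grievant, a substantially-more-likely showing, weight is at least 76): (f) 77 ≥ 76 — meets; (g) net 89−2=87 ≥ 76 — meets.
  The grievant carries the last stage.
Every stage carried; the grievant prevails on this issue.
Per-issue: Issue I → employer; Issue II → grievant. The grievant must prevail on every issue; overall, the employer prevails.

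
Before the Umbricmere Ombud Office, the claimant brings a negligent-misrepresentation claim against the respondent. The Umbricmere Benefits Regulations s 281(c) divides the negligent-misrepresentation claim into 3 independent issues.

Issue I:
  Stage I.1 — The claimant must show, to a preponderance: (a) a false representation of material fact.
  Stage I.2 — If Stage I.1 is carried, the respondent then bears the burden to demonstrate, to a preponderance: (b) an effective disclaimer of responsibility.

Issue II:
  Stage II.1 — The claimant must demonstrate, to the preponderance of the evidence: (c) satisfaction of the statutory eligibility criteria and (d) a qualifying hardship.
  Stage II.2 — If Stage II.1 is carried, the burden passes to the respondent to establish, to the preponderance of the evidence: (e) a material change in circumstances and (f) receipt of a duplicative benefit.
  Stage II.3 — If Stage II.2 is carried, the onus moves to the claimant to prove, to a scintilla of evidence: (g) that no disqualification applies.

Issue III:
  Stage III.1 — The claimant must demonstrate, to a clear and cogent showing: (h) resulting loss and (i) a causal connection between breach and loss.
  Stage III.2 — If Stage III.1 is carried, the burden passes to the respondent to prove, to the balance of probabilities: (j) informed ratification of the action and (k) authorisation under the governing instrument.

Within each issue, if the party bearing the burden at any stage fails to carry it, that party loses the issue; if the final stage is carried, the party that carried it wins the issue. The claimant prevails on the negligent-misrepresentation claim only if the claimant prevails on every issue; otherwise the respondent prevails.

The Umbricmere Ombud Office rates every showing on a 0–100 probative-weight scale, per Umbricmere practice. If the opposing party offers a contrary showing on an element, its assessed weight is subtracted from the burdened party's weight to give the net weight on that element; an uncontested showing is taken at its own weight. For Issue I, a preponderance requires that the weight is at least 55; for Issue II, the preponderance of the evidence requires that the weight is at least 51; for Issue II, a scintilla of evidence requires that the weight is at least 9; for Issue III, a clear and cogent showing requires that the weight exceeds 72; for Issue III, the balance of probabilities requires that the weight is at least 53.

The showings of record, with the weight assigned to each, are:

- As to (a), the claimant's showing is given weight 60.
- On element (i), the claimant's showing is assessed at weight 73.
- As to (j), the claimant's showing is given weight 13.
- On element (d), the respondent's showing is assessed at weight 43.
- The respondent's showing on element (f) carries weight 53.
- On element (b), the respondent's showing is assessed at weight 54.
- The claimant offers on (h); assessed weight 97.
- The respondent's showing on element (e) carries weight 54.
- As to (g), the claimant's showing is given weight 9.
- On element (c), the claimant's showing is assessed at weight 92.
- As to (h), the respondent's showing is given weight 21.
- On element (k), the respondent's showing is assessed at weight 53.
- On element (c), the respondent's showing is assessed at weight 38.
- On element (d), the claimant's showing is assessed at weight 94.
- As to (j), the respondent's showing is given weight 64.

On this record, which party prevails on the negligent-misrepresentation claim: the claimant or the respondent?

— Issue I —
Stage I.1 — burden on claimant; standard: a preponderance (weight is at least 55).
    (a): 60 ≥ 55 [met]
  All elements met. The burden passes to the respondent.
Stage I.2 — burden on respondent; standard: a preponderance (weight is at least 55).
    (b): 54 < 55 [not met]
  Stage I.2 not carried; the respondent fails its burden.
So the claimant prevails on this issue.
— Issue II —
At Stage II.1 the claimant must meet the preponderance of the evidence (weight is at least 51): on (c) the weight is 92 less the opposing 38 gives net 54, ≥ 51, so (c) meets the standard; on (d) the weight is 94 less the opposing 43 gives net 51, which does reach 51, so (d) meets the standard.
  The claimant carries Stage II.1; the respondent now bears the burden.
At Stage II.2 the respondent must meet the preponderance of the evidence (weight is at least 51): on (e) the weight is 54, ≥ 51, so (e) meets the standard; on (f) the weight is 53, which does reach 51, so (f) meets the standard.
  Stage II.2 is satisfied; the onus moves to the claimant.
At Stage II.3 the claimant must meet a scintilla of evidence (weight is at least 9): on (g) the weight is 9, ≥ 9, so (g) meets the standard.
  Stage II.3 carried; the final stage is satisfied.
Every stage carried; the claimant prevails on this issue.
— Issue III —
Stage III.1 (claimant, a clear and cogent showing, weight exceeds 72): (h) net 97−21=76 > 72 — meets; (i) 73 > 72 — meets.
  All elements met. The burden passes to the respondent.
Stage III.2 (respondent, the balance of probabilities, weight is at least 53): (j) net 64−13=51 < 53 — fails; (k) 53 ≥ 53 — meets.
  The respondent does not carry Stage III.2.
So the claimant prevails on this issue.
Per-issue: Issue I → claimant; Issue II → claimant; Issue III → claimant. The claimant must prevail on every issue; overall, the claimant prevails.

claimant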